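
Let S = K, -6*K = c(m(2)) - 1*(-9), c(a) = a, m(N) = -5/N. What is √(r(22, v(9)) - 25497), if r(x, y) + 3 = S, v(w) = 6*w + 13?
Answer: I*√918039/6 ≈ 159.69*I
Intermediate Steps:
v(w) = 13 + 6*w
K = -13/12 (K = -(-5/2 - 1*(-9))/6 = -(-5*½ + 9)/6 = -(-5/2 + 9)/6 = -⅙*13/2 = -13/12 ≈ -1.0833)
S = -13/12 ≈ -1.0833
r(x, y) = -49/12 (r(x, y) = -3 - 13/12 = -49/12)
√(r(22, v(9)) - 25497) = √(-49/12 - 25497) = √(-306013/12) = I*√918039/6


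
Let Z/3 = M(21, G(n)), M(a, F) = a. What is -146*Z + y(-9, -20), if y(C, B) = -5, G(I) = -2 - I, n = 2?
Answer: -9203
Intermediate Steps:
Z = 63 (Z = 3*21 = 63)
-146*Z + y(-9, -20) = -146*63 - 5 = -9198 - 5 = -9203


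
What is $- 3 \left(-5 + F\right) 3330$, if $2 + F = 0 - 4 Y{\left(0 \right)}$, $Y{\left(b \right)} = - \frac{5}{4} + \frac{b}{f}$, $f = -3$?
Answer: $19980$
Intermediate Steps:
$Y{\left(b \right)} = - \frac{5}{4} - \frac{b}{3}$ ($Y{\left(b \right)} = - \frac{5}{4} + \frac{b}{-3} = \left(-5\right) \frac{1}{4} + b \left(- \frac{1}{3}\right) = - \frac{5}{4} - \frac{b}{3}$)
$F = 3$ ($F = -2 + \left(0 - 4 \left(- \frac{5}{4} - 0\right)\right) = -2 + \left(0 - 4 \left(- \frac{5}{4} + 0\right)\right) = -2 + \left(0 - -5\right) = -2 + \left(0 + 5\right) = -2 + 5 = 3$)
$- 3 \left(-5 + F\right) 3330 = - 3 \left(-5 + 3\right) 3330 = \left(-3\right) \left(-2\right) 3330 = 6 \cdot 3330 = 19980$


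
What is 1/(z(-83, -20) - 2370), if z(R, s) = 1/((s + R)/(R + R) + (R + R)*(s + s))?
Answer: -1102343/2612552744 ≈ -0.00042194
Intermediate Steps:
z(R, s) = 1/((R + s)/(2*R) + 4*R*s) (z(R, s) = 1/((R + s)/((2*R)) + (2*R)*(2*s)) = 1/((R + s)*(1/(2*R)) + 4*R*s) = 1/((R + s)/(2*R) + 4*R*s))
1/(z(-83, -20) - 2370) = 1/(2*(-83)/(-83 - 20 + 8*(-20)*(-83)²) - 2370) = 1/(2*(-83)/(-83 - 20 + 8*(-20)*6889) - 2370) = 1/(2*(-83)/(-83 - 20 - 1102240) - 2370) = 1/(2*(-83)/(-1102343) - 2370) = 1/(2*(-83)*(-1/1102343) - 2370) = 1/(166/1102343 - 2370) = 1/(-2612552744/1102343) = -1102343/2612552744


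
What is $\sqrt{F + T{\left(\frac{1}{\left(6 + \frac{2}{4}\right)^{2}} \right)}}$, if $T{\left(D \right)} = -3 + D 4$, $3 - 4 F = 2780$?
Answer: $\frac{i \sqrt{471277}}{26} \approx 26.404 i$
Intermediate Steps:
$F = - \frac{2777}{4}$ ($F = \frac{3}{4} - 695 = - \frac{2777}{4} \approx -694.25$)
$T{\left(D \right)} = -3 + 4 D$
$\sqrt{F + T{\left(\frac{1}{\left(6 + \frac{2}{4}\right)^{2}} \right)}} = \sqrt{- \frac{2777}{4} - \left(3 - \frac{4}{\left(6 + \frac{2}{4}\right)^{2}}\right)} = \sqrt{- \frac{2777}{4} - \left(3 - \frac{4}{\left(6 + 2 \cdot \frac{1}{4}\right)^{2}}\right)} = \sqrt{- \frac{2777}{4} - \left(3 - \frac{4}{\left(6 + \frac{1}{2}\right)^{2}}\right)} = \sqrt{- \frac{2777}{4} - \left(3 - \frac{4}{\left(\frac{13}{2}\right)^{2}}\right)} = \sqrt{- \frac{2777}{4} - \left(3 - \frac{4}{\frac{169}{4}}\right)} = \sqrt{- \frac{2777}{4} + \left(-3 + 4 \cdot \frac{4}{169}\right)} = \sqrt{- \frac{2777}{4} + \left(-3 + \frac{16}{169}\right)} = \sqrt{- \frac{2777}{4} - \frac{491}{169}} = \sqrt{- \frac{471277}{676}} = \frac{i \sqrt{471277}}{26}$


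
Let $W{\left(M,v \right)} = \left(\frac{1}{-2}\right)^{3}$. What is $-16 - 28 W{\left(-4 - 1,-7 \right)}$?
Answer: $- \frac{25}{2} \approx -12.5$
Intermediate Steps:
$W{\left(M,v \right)} = - \frac{1}{8}$ ($W{\left(M,v \right)} = \left(- \frac{1}{2}\right)^{3} = - \frac{1}{8}$)
$-16 - 28 W{\left(-4 - 1,-7 \right)} = -16 - - \frac{7}{2} = -16 + \frac{7}{2} = - \frac{25}{2}$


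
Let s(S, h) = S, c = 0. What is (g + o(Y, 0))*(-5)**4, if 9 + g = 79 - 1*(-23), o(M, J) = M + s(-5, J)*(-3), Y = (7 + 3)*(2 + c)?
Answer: 80000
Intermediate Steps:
Y = 20 (Y = (7 + 3)*(2 + 0) = 10*2 = 20)
o(M, J) = 15 + M (o(M, J) = M - 5*(-3) = M + 15 = 15 + M)
g = 93 (g = -9 + (79 - 1*(-23)) = -9 + (79 + 23) = -9 + 102 = 93)
(g + o(Y, 0))*(-5)**4 = (93 + (15 + 20))*(-5)**4 = (93 + 35)*625 = 128*625 = 80000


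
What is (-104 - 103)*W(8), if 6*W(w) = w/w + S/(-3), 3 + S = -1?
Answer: -161/2 ≈ -80.500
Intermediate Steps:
S = -4 (S = -3 - 1 = -4)
W(w) = 7/18 (W(w) = (w/w - 4/(-3))/6 = (1 - 4*(-⅓))/6 = (1 + 4/3)/6 = (⅙)*(7/3) = 7/18)
(-104 - 103)*W(8) = (-104 - 103)*(7/18) = -207*7/18 = -161/2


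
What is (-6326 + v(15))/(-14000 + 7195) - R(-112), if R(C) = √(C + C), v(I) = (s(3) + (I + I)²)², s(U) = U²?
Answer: -163991/1361 - 4*I*√14 ≈ -120.49 - 14.967*I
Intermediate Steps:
v(I) = (9 + 4*I²)² (v(I) = (3² + (I + I)²)² = (9 + (2*I)²)² = (9 + 4*I²)²)
R(C) = √2*√C (R(C) = √(2*C) = √2*√C)
(-6326 + v(15))/(-14000 + 7195) - R(-112) = (-6326 + (9 + 4*15²)²)/(-14000 + 7195) - √2*√(-112) = (-6326 + (9 + 4*225)²)/(-6805) - √2*4*I*√7 = (-6326 + (9 + 900)²)*(-1/6805) - 4*I*√14 = (-6326 + 909²)*(-1/6805) - 4*I*√14 = (-6326 + 826281)*(-1/6805) - 4*I*√14 = 819955*(-1/6805) - 4*I*√14 = -163991/1361 - 4*I*√14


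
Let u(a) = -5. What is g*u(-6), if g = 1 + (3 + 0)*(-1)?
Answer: 10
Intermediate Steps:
g = -2 (g = 1 + 3*(-1) = 1 - 3 = -2)
g*u(-6) = -2*(-5) = 10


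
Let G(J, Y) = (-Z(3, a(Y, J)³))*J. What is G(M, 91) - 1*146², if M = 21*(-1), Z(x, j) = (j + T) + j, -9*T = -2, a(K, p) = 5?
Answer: -48184/3 ≈ -16061.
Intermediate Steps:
T = 2/9 (T = -⅑*(-2) = 2/9 ≈ 0.22222)
Z(x, j) = 2/9 + 2*j (Z(x, j) = (j + 2/9) + j = (2/9 + j) + j = 2/9 + 2*j)
M = -21
G(J, Y) = -2252*J/9 (G(J, Y) = (-(2/9 + 2*5³))*J = (-(2/9 + 2*125))*J = (-(2/9 + 250))*J = (-1*2252/9)*J = -2252*J/9)
G(M, 91) - 1*146² = -2252/9*(-21) - 1*146² = 15764/3 - 1*21316 = 15764/3 - 21316 = -48184/3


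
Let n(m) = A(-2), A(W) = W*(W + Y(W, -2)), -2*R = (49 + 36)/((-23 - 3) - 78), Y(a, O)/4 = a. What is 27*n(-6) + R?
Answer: 112405/208 ≈ 540.41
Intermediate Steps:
Y(a, O) = 4*a
R = 85/208 (R = -(49 + 36)/(2*((-23 - 3) - 78)) = -85/(2*(-26 - 78)) = -85/(2*(-104)) = -85*(-1)/(2*104) = -1/2*(-85/104) = 85/208 ≈ 0.40865)
A(W) = 5*W**2 (A(W) = W*(W + 4*W) = W*(5*W) = 5*W**2)
n(m) = 20 (n(m) = 5*(-2)**2 = 5*4 = 20)
27*n(-6) + R = 27*20 + 85/208 = 540 + 85/208 = 112405/208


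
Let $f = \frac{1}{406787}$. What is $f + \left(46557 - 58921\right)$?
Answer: $- \frac{5029514467}{406787} \approx -12364.0$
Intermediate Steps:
$f = \frac{1}{406787} \approx 2.4583 \cdot 10^{-6}$
$f + \left(46557 - 58921\right) = \frac{1}{406787} + \left(46557 - 58921\right) = \frac{1}{406787} - 12364 = - \frac{5029514467}{406787}$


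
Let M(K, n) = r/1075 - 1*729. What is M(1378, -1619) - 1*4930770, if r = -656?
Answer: -5301362081/1075 ≈ -4.9315e+6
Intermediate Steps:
M(K, n) = -784331/1075 (M(K, n) = -656/1075 - 1*729 = -656*1/1075 - 729 = -656/1075 - 729 = -784331/1075)
M(1378, -1619) - 1*4930770 = -784331/1075 - 1*4930770 = -784331/1075 - 4930770 = -5301362081/1075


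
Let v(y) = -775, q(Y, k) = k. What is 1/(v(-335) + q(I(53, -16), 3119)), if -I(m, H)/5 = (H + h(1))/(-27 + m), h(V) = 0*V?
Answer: 1/2344 ≈ 0.00042662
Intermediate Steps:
h(V) = 0
I(m, H) = -5*H/(-27 + m) (I(m, H) = -5*(H + 0)/(-27 + m) = -5*H/(-27 + m))
1/(v(-335) + q(I(53, -16), 3119)) = 1/(-775 + 3119) = 1/2344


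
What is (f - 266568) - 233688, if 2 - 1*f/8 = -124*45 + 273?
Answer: -457784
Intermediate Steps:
f = 42472 (f = 16 - 8*(-124*45 + 273) = 16 - 8*(-5580 + 273) = 16 - 8*(-5307) = 16 + 42456 = 42472)
(f - 266568) - 233688 = (42472 - 266568) - 233688 = -224096 - 233688 = -457784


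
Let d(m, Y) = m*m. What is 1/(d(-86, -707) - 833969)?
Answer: -1/826573 ≈ -1.2098e-6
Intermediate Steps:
d(m, Y) = m²
1/(d(-86, -707) - 833969) = 1/((-86)² - 833969) = 1/(7396 - 833969) = 1/(-826573) = -1/826573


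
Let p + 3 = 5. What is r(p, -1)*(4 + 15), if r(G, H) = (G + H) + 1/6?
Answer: 133/6 ≈ 22.167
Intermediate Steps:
p = 2 (p = -3 + 5 = 2)
r(G, H) = ⅙ + G + H (r(G, H) = (G + H) + ⅙ = ⅙ + G + H)
r(p, -1)*(4 + 15) = (⅙ + 2 - 1)*(4 + 15) = (7/6)*19 = 133/6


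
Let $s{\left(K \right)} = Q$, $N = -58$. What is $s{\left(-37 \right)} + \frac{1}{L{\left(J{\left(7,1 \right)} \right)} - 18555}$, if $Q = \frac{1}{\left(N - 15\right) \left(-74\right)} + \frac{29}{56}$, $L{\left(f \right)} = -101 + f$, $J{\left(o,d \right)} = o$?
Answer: $\frac{1461128437}{2820773144} \approx 0.51799$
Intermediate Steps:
$Q = \frac{78357}{151256}$ ($Q = \frac{1}{\left(-58 - 15\right) \left(-74\right)} + \frac{29}{56} = \frac{1}{-73} \left(- \frac{1}{74}\right) + 29 \cdot \frac{1}{56} = \left(- \frac{1}{73}\right) \left(- \frac{1}{74}\right) + \frac{29}{56} = \frac{1}{5402} + \frac{29}{56} = \frac{78357}{151256} \approx 0.51804$)
$s{\left(K \right)} = \frac{78357}{151256}$
$s{\left(-37 \right)} + \frac{1}{L{\left(J{\left(7,1 \right)} \right)} - 18555} = \frac{78357}{151256} + \frac{1}{\left(-101 + 7\right) - 18555} = \frac{78357}{151256} + \frac{1}{-94 - 18555} = \frac{78357}{151256} + \frac{1}{-18649} = \frac{78357}{151256} - \frac{1}{18649} = \frac{1461128437}{2820773144}$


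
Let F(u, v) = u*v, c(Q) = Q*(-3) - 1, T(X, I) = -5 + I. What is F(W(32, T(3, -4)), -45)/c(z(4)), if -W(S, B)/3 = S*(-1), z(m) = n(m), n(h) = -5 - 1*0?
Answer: -2160/7 ≈ -308.57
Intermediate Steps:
n(h) = -5 (n(h) = -5 + 0 = -5)
z(m) = -5
W(S, B) = 3*S (W(S, B) = -3*S*(-1) = -(-3)*S = 3*S)
c(Q) = -1 - 3*Q (c(Q) = -3*Q - 1 = -1 - 3*Q)
F(W(32, T(3, -4)), -45)/c(z(4)) = ((3*32)*(-45))/(-1 - 3*(-5)) = (96*(-45))/(-1 + 15) = -4320/14 = -4320*1/14 = -2160/7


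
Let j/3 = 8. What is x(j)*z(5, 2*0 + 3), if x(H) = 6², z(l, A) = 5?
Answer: 180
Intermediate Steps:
j = 24 (j = 3*8 = 24)
x(H) = 36
x(j)*z(5, 2*0 + 3) = 36*5 = 180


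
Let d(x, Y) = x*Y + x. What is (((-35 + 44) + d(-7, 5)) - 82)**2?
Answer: 13225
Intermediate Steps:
d(x, Y) = x + Y*x (d(x, Y) = Y*x + x = x + Y*x)
(((-35 + 44) + d(-7, 5)) - 82)**2 = (((-35 + 44) - 7*(1 + 5)) - 82)**2 = ((9 - 7*6) - 82)**2 = ((9 - 42) - 82)**2 = (-33 - 82)**2 = (-115)**2 = 13225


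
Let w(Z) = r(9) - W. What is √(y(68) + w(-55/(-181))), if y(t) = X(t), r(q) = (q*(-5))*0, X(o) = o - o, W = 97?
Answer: I*√97 ≈ 9.8489*I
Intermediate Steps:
X(o) = 0
r(q) = 0 (r(q) = -5*q*0 = 0)
w(Z) = -97 (w(Z) = 0 - 1*97 = 0 - 97 = -97)
y(t) = 0
√(y(68) + w(-55/(-181))) = √(0 - 97) = √(-97) = I*√97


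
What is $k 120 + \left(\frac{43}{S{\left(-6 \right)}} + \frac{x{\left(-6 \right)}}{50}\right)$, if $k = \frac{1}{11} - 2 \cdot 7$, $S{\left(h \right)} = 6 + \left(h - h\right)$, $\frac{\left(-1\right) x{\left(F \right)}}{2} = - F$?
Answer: $- \frac{2742571}{1650} \approx -1662.2$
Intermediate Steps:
$x{\left(F \right)} = 2 F$ ($x{\left(F \right)} = - 2 \left(- F\right) = 2 F$)
$S{\left(h \right)} = 6$ ($S{\left(h \right)} = 6 + 0 = 6$)
$k = - \frac{153}{11}$ ($k = \frac{1}{11} - 14 = - \frac{153}{11} \approx -13.909$)
$k 120 + \left(\frac{43}{S{\left(-6 \right)}} + \frac{x{\left(-6 \right)}}{50}\right) = \left(- \frac{153}{11}\right) 120 + \left(\frac{43}{6} + \frac{2 \left(-6\right)}{50}\right) = - \frac{18360}{11} + \left(43 \cdot \frac{1}{6} - \frac{6}{25}\right) = - \frac{18360}{11} + \left(\frac{43}{6} - \frac{6}{25}\right) = - \frac{18360}{11} + \frac{1039}{150} = - \frac{2742571}{1650}$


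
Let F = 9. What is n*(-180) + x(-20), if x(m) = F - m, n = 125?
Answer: -22471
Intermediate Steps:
x(m) = 9 - m
n*(-180) + x(-20) = 125*(-180) + (9 - 1*(-20)) = -22500 + (9 + 20) = -22500 + 29 = -22471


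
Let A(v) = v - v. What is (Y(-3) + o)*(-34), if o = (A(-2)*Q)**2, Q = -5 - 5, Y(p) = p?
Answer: 102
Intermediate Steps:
Q = -10
A(v) = 0
o = 0 (o = (0*(-10))**2 = 0**2 = 0)
(Y(-3) + o)*(-34) = (-3 + 0)*(-34) = -3*(-34) = 102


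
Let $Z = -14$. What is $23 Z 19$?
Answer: $-6118$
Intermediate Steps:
$23 Z 19 = 23 \left(-14\right) 19 = \left(-322\right) 19 = -6118$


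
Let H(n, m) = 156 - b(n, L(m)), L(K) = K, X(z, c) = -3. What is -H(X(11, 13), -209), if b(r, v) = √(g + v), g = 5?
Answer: -156 + 2*I*√51 ≈ -156.0 + 14.283*I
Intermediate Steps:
b(r, v) = √(5 + v)
H(n, m) = 156 - √(5 + m)
-H(X(11, 13), -209) = -(156 - √(5 - 209)) = -(156 - √(-204)) = -(156 - 2*I*√51) = -156 + 2*I*√51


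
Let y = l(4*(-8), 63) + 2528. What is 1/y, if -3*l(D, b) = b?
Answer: 1/2507 ≈ 0.00039888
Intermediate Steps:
l(D, b) = -b/3
y = 2507 (y = -⅓*63 + 2528 = -21 + 2528 = 2507)
1/y = 1/2507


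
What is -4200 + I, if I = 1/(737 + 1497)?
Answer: -9382799/2234 ≈ -4200.0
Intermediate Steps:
I = 1/2234 ≈ 0.00044763
-4200 + I = -4200 + 1/2234 = -9382799/2234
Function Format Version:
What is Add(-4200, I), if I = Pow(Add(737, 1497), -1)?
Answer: Rational(-9382799, 2234) ≈ -4200.0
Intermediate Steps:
I = Rational(1, 2234) (I = Pow(2234, -1) = Rational(1, 2234) ≈ 0.00044763)
Add(-4200, I) = Add(-4200, Rational(1, 2234)) = Rational(-9382799, 2234)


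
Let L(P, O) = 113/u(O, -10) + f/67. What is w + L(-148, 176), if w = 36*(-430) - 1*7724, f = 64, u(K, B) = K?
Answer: -273602733/11792 ≈ -23202.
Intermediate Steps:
w = -23204 (w = -15480 - 7724 = -23204)
L(P, O) = 64/67 + 113/O (L(P, O) = 113/O + 64/67 = 64/67 + 113/O)
w + L(-148, 176) = -23204 + (64/67 + 113/176) = -23204 + 18835/11792 = -273602733/11792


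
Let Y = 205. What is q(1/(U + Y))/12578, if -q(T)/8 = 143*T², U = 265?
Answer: -143/347310025 ≈ -4.1174e-7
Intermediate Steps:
q(T) = -1144*T²
q(1/(U + Y))/12578 = -1144/(265 + 205)²/12578 = -1144*(1/470)²*(1/12578) = -1144*1/220900*(1/12578) = -286/55225*1/12578 = -143/347310025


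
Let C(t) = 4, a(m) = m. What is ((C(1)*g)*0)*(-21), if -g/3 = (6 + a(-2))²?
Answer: 0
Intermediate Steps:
g = -48 (g = -3*(6 - 2)² = -3*4² = -3*16 = -48)
((C(1)*g)*0)*(-21) = ((4*(-48))*0)*(-21) = -192*0*(-21) = 0*(-21) = 0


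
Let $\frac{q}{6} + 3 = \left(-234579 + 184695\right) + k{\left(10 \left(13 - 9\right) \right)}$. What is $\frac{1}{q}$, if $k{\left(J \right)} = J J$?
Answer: $- \frac{1}{289722} \approx -3.4516 \cdot 10^{-6}$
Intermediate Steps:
$k{\left(J \right)} = J^{2}$
$q = -289722$ ($q = -18 + 6 \left(\left(-234579 + 184695\right) + \left(10 \left(13 - 9\right)\right)^{2}\right) = -18 + 6 \left(-49884 + \left(10 \cdot 4\right)^{2}\right) = -18 + 6 \left(-49884 + 40^{2}\right) = -18 + 6 \left(-49884 + 1600\right) = -18 + 6 \left(-48284\right) = -18 - 289704 = -289722$)
$\frac{1}{q} = \frac{1}{-289722} = - \frac{1}{289722}$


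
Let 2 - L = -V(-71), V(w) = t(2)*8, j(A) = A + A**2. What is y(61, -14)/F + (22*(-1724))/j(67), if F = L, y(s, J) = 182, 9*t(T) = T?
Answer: 45391/1139 ≈ 39.852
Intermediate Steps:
t(T) = T/9
V(w) = 16/9 (V(w) = ((1/9)*2)*8 = (2/9)*8 = 16/9)
L = 34/9 (L = 2 - (-1)*16/9 = 2 - 1*(-16/9) = 2 + 16/9 = 34/9 ≈ 3.7778)
F = 34/9 ≈ 3.7778
y(61, -14)/F + (22*(-1724))/j(67) = 182/(34/9) + (22*(-1724))/((67*(1 + 67))) = 182*(9/34) - 37928/(67*68) = 819/17 - 37928/4556 = 819/17 - 37928*1/4556 = 819/17 - 9482/1139 = 45391/1139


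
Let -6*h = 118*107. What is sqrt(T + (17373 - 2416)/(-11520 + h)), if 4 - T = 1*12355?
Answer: 3*I*sqrt(2292826767518)/40873 ≈ 111.14*I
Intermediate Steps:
T = -12351 (T = 4 - 12355 = -12351)
h = -6313/3 (h = -59*107/3 = -1/6*12626 = -6313/3 ≈ -2104.3)
sqrt(T + (17373 - 2416)/(-11520 + h)) = sqrt(-12351 + (17373 - 2416)/(-11520 - 6313/3)) = sqrt(-12351 + 14957/(-40873/3)) = sqrt(-12351 + 14957*(-3/40873)) = sqrt(-12351 - 44871/40873) = sqrt(-504867294/40873) = 3*I*sqrt(2292826767518)/40873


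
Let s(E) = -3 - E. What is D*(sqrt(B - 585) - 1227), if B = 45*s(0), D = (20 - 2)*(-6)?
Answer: 132516 - 1296*I*sqrt(5) ≈ 1.3252e+5 - 2897.9*I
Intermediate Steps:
D = -108 (D = 18*(-6) = -108)
B = -135 (B = 45*(-3 - 1*0) = 45*(-3 + 0) = 45*(-3) = -135)
D*(sqrt(B - 585) - 1227) = -108*(sqrt(-135 - 585) - 1227) = -108*(sqrt(-720) - 1227) = -108*(12*I*sqrt(5) - 1227) = -108*(-1227 + 12*I*sqrt(5)) = 132516 - 1296*I*sqrt(5)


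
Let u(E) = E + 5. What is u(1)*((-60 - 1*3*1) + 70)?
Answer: 42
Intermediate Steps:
u(E) = 5 + E
u(1)*((-60 - 1*3*1) + 70) = (5 + 1)*((-60 - 1*3*1) + 70) = 6*((-60 - 3*1) + 70) = 6*((-60 - 3) + 70) = 6*(-63 + 70) = 6*7 = 42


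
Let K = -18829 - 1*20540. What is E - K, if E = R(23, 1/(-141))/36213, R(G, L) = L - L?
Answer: 39369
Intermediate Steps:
R(G, L) = 0
K = -39369 (K = -18829 - 20540 = -39369)
E = 0 (E = 0/36213 = 0*(1/36213) = 0)
E - K = 0 - 1*(-39369) = 0 + 39369 = 39369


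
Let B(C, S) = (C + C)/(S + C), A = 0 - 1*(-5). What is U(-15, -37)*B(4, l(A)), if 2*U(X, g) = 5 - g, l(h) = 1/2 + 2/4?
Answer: 168/5 ≈ 33.600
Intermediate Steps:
A = 5 (A = 0 + 5 = 5)
l(h) = 1 (l(h) = 1*(1/2) + 2*(1/4) = 1/2 + 1/2 = 1)
U(X, g) = 5/2 - g/2 (U(X, g) = (5 - g)/2 = 5/2 - g/2)
B(C, S) = 2*C/(C + S) (B(C, S) = (2*C)/(C + S) = 2*C/(C + S))
U(-15, -37)*B(4, l(A)) = (5/2 - 1/2*(-37))*(2*4/(4 + 1)) = (5/2 + 37/2)*(2*4/5) = 21*(2*4*(1/5)) = 21*(8/5) = 168/5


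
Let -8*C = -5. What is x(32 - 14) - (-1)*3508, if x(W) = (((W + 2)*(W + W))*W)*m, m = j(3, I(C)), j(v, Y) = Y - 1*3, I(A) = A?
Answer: -27272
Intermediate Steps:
C = 5/8 (C = -⅛*(-5) = 5/8 ≈ 0.62500)
j(v, Y) = -3 + Y (j(v, Y) = Y - 3 = -3 + Y)
m = -19/8 (m = -3 + 5/8 = -19/8 ≈ -2.3750)
x(W) = -19*W²*(2 + W)/4 (x(W) = (((W + 2)*(W + W))*W)*(-19/8) = (((2 + W)*(2*W))*W)*(-19/8) = ((2*W*(2 + W))*W)*(-19/8) = (2*W²*(2 + W))*(-19/8) = -19*W²*(2 + W)/4)
x(32 - 14) - (-1)*3508 = 19*(32 - 14)²*(-2 - (32 - 14))/4 - (-1)*3508 = (19/4)*18²*(-2 - 1*18) - 1*(-3508) = (19/4)*324*(-2 - 18) + 3508 = (19/4)*324*(-20) + 3508 = -30780 + 3508 = -27272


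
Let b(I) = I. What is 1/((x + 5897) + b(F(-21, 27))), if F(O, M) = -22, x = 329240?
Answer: 1/335115 ≈ 2.9840e-6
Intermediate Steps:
1/((x + 5897) + b(F(-21, 27))) = 1/((329240 + 5897) - 22) = 1/(335137 - 22) = 1/335115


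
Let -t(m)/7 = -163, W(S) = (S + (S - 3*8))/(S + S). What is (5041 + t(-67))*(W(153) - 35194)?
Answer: -11095744154/51 ≈ -2.1756e+8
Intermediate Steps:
W(S) = (-24 + 2*S)/(2*S) (W(S) = (S + (S - 24))/((2*S)) = (S + (-24 + S))*(1/(2*S)) = (-24 + 2*S)*(1/(2*S)) = (-24 + 2*S)/(2*S))
t(m) = 1141 (t(m) = -7*(-163) = 1141)
(5041 + t(-67))*(W(153) - 35194) = (5041 + 1141)*((-12 + 153)/153 - 35194) = 6182*((1/153)*141 - 35194) = 6182*(47/51 - 35194) = 6182*(-1794847/51) = -11095744154/51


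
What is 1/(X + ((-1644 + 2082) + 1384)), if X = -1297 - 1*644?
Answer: -1/119 ≈ -0.0084034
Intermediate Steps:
X = -1941 (X = -1297 - 644 = -1941)
1/(X + ((-1644 + 2082) + 1384)) = 1/(-1941 + ((-1644 + 2082) + 1384)) = 1/(-1941 + (438 + 1384)) = 1/(-1941 + 1822) = 1/(-119) = -1/119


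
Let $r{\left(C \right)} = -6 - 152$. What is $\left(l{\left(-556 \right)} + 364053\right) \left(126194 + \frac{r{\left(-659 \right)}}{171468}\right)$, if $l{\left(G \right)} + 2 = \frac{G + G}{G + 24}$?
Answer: $\frac{174617150972972779}{3800874} \approx 4.5941 \cdot 10^{10}$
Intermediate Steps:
$r{\left(C \right)} = -158$
$l{\left(G \right)} = -2 + \frac{2 G}{24 + G}$ ($l{\left(G \right)} = -2 + \frac{G + G}{G + 24} = -2 + \frac{2 G}{24 + G}$)
$\left(l{\left(-556 \right)} + 364053\right) \left(126194 + \frac{r{\left(-659 \right)}}{171468}\right) = \left(- \frac{48}{24 - 556} + 364053\right) \left(126194 - \frac{158}{171468}\right) = \left(- \frac{48}{-532} + 364053\right) \left(126194 - \frac{79}{85734}\right) = \left(\left(-48\right) \left(- \frac{1}{532}\right) + 364053\right) \left(126194 - \frac{79}{85734}\right) = \left(\frac{12}{133} + 364053\right) \frac{10819116317}{85734} = \frac{48419061}{133} \cdot \frac{10819116317}{85734} = \frac{174617150972972779}{3800874}$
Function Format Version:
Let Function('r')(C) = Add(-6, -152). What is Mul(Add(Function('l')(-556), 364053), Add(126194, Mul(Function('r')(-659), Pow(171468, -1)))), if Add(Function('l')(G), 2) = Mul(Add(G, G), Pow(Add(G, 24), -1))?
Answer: Rational(174617150972972779, 3800874) ≈ 4.5941e+10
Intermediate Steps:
Function('r')(C) = -158
Function('l')(G) = Add(-2, Mul(2, G, Pow(Add(24, G), -1))) (Function('l')(G) = Add(-2, Mul(Add(G, G), Pow(Add(G, 24), -1))) = Add(-2, Mul(Mul(2, G), Pow(Add(24, G), -1))) = Add(-2, Mul(2, G, Pow(Add(24, G), -1))))
Mul(Add(Function('l')(-556), 364053), Add(126194, Mul(Function('r')(-659), Pow(171468, -1)))) = Mul(Add(Mul(-48, Pow(Add(24, -556), -1)), 364053), Add(126194, Mul(-158, Pow(171468, -1)))) = Mul(Add(Mul(-48, Pow(-532, -1)), 364053), Add(126194, Mul(-158, Rational(1, 171468)))) = Mul(Add(Mul(-48, Rational(-1, 532)), 364053), Add(126194, Rational(-79, 85734))) = Mul(Add(Rational(12, 133), 364053), Rational(10819116317, 85734)) = Mul(Rational(48419061, 133), Rational(10819116317, 85734)) = Rational(174617150972972779, 3800874)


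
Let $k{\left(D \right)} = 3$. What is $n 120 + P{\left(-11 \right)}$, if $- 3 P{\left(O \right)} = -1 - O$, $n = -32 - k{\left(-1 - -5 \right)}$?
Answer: $- \frac{12610}{3} \approx -4203.3$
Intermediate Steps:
$n = -35$ ($n = -32 - 3 = -35$)
$P{\left(O \right)} = \frac{1}{3} + \frac{O}{3}$ ($P{\left(O \right)} = - \frac{-1 - O}{3} = \frac{1}{3} + \frac{O}{3}$)
$n 120 + P{\left(-11 \right)} = \left(-35\right) 120 + \left(\frac{1}{3} + \frac{1}{3} \left(-11\right)\right) = -4200 + \left(\frac{1}{3} - \frac{11}{3}\right) = -4200 - \frac{10}{3} = - \frac{12610}{3}$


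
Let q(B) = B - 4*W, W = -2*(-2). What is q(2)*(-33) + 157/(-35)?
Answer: 16013/35 ≈ 457.51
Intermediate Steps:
W = 4
q(B) = -16 + B (q(B) = B - 4*4 = B - 16 = -16 + B)
q(2)*(-33) + 157/(-35) = (-16 + 2)*(-33) + 157/(-35) = -14*(-33) + 157*(-1/35) = 462 - 157/35 = 16013/35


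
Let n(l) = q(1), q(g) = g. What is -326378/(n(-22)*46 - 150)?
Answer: 12553/4 ≈ 3138.3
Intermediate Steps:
n(l) = 1
-326378/(n(-22)*46 - 150) = -326378/(1*46 - 150) = -326378/(46 - 150) = -326378/(-104) = -326378*(-1/104) = 12553/4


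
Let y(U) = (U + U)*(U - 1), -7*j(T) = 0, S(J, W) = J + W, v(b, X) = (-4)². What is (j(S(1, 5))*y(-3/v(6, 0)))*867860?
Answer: 0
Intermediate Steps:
v(b, X) = 16
j(T) = 0 (j(T) = -⅐*0 = 0)
y(U) = 2*U*(-1 + U) (y(U) = (2*U)*(-1 + U) = 2*U*(-1 + U))
(j(S(1, 5))*y(-3/v(6, 0)))*867860 = (0*(2*(-3/16)*(-1 - 3/16)))*867860 = (0*(2*(-3/16)*(-19/16)))*867860 = (0*(57/128))*867860 = 0*867860 = 0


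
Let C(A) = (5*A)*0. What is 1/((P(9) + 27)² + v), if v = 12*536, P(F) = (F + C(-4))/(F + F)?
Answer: 4/28753 ≈ 0.00013912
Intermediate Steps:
C(A) = 0
P(F) = ½ (P(F) = (F + 0)/(F + F) = F/((2*F)) = F*(1/(2*F)) = ½)
v = 6432
1/((P(9) + 27)² + v) = 1/((½ + 27)² + 6432) = 1/((55/2)² + 6432) = 1/(3025/4 + 6432) = 1/(28753/4) = 4/28753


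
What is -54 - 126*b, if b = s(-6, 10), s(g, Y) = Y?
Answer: -1314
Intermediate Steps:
b = 10
-54 - 126*b = -54 - 126*10 = -54 - 1260 = -1314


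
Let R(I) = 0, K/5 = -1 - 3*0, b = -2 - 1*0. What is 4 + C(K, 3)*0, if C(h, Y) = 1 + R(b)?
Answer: 4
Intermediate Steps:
b = -2 (b = -2 + 0 = -2)
K = -5 (K = 5*(-1 - 3*0) = 5*(-1 + 0) = 5*(-1) = -5)
C(h, Y) = 1 (C(h, Y) = 1 + 0 = 1)
4 + C(K, 3)*0 = 4 + 1*0 = 4 + 0 = 4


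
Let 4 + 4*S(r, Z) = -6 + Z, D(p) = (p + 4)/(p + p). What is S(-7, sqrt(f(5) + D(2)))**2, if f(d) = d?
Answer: (20 - sqrt(26))**2/64 ≈ 3.4694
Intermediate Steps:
D(p) = (4 + p)/(2*p) (D(p) = (4 + p)/((2*p)) = (4 + p)*(1/(2*p)) = (4 + p)/(2*p))
S(r, Z) = -5/2 + Z/4 (S(r, Z) = -1 + (-6 + Z)/4 = -1 + (-3/2 + Z/4) = -5/2 + Z/4)
S(-7, sqrt(f(5) + D(2)))**2 = (-5/2 + sqrt(5 + (1/2)*(4 + 2)/2)/4)**2 = (-5/2 + sqrt(5 + (1/2)*(1/2)*6)/4)**2 = (-5/2 + sqrt(5 + 3/2)/4)**2 = (-5/2 + sqrt(13/2)/4)**2 = (-5/2 + (sqrt(26)/2)/4)**2 = (-5/2 + sqrt(26)/8)**2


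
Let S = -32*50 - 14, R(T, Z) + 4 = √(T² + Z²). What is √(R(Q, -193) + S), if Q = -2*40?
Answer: √(-1618 + √43649) ≈ 37.538*I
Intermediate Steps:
Q = -80
R(T, Z) = -4 + √(T² + Z²)
S = -1614 (S = -1600 - 14 = -1614)
√(R(Q, -193) + S) = √((-4 + √((-80)² + (-193)²)) - 1614) = √((-4 + √(6400 + 37249)) - 1614) = √((-4 + √43649) - 1614) = √(-1618 + √43649)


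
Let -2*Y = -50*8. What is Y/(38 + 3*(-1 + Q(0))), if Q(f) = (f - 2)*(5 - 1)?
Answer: 200/11 ≈ 18.182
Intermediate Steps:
Q(f) = -8 + 4*f (Q(f) = (-2 + f)*4 = -8 + 4*f)
Y = 200 (Y = -(-25)*8 = -1/2*(-400) = 200)
Y/(38 + 3*(-1 + Q(0))) = 200/(38 + 3*(-1 + (-8 + 4*0))) = 200/(38 + 3*(-1 + (-8 + 0))) = 200/(38 + 3*(-1 - 8)) = 200/(38 + 3*(-9)) = 200/(38 - 27) = 200/11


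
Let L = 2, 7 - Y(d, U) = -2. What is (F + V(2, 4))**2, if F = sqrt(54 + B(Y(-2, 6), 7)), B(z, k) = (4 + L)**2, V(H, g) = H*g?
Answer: 154 + 48*sqrt(10) ≈ 305.79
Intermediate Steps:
Y(d, U) = 9 (Y(d, U) = 7 - 1*(-2) = 7 + 2 = 9)
B(z, k) = 36 (B(z, k) = (4 + 2)**2 = 6**2 = 36)
F = 3*sqrt(10) (F = sqrt(54 + 36) = sqrt(90) = 3*sqrt(10) ≈ 9.4868)
(F + V(2, 4))**2 = (3*sqrt(10) + 2*4)**2 = (3*sqrt(10) + 8)**2 = (8 + 3*sqrt(10))**2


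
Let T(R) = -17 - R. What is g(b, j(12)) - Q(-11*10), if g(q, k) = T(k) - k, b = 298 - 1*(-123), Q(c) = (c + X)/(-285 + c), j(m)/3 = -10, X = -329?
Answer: 16546/395 ≈ 41.889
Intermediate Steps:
j(m) = -30 (j(m) = 3*(-10) = -30)
Q(c) = (-329 + c)/(-285 + c) (Q(c) = (c - 329)/(-285 + c) = (-329 + c)/(-285 + c))
b = 421 (b = 298 + 123 = 421)
g(q, k) = -17 - 2*k (g(q, k) = (-17 - k) - k = -17 - 2*k)
g(b, j(12)) - Q(-11*10) = (-17 - 2*(-30)) - (-329 - 11*10)/(-285 - 11*10) = (-17 + 60) - (-329 - 110)/(-285 - 110) = 43 - (-439)/(-395) = 43 - (-1)*(-439)/395 = 43 - 1*439/395 = 43 - 439/395 = 16546/395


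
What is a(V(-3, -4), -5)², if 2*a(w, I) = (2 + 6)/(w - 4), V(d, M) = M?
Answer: ¼ ≈ 0.25000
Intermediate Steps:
a(w, I) = 4/(-4 + w) (a(w, I) = ((2 + 6)/(w - 4))/2 = (8/(-4 + w))/2 = 4/(-4 + w))
a(V(-3, -4), -5)² = (4/(-4 - 4))² = (4/(-8))² = (4*(-⅛))² = (-½)² = ¼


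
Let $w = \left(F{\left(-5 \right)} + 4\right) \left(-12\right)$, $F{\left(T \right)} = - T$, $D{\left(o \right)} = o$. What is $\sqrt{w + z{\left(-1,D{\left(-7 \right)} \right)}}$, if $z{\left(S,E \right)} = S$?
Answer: $i \sqrt{109} \approx 10.44 i$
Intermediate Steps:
$w = -108$ ($w = \left(\left(-1\right) \left(-5\right) + 4\right) \left(-12\right) = \left(5 + 4\right) \left(-12\right) = 9 \left(-12\right) = -108$)
$\sqrt{w + z{\left(-1,D{\left(-7 \right)} \right)}} = \sqrt{-108 - 1} = \sqrt{-109} = i \sqrt{109}$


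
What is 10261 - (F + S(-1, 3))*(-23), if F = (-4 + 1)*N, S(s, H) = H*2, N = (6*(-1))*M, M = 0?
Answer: 10399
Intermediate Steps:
N = 0 (N = (6*(-1))*0 = -6*0 = 0)
S(s, H) = 2*H
F = 0 (F = (-4 + 1)*0 = -3*0 = 0)
10261 - (F + S(-1, 3))*(-23) = 10261 - (0 + 2*3)*(-23) = 10261 - (0 + 6)*(-23) = 10261 - 6*(-23) = 10261 - 1*(-138) = 10261 + 138 = 10399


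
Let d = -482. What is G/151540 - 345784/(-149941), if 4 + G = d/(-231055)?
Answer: 550325831812061/238638426117850 ≈ 2.3061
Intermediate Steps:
G = -923738/231055 (G = -4 - 482/(-231055) = -4 - 482*(-1/231055) = -4 + 482/231055 = -923738/231055 ≈ -3.9979)
G/151540 - 345784/(-149941) = -923738/231055/151540 - 345784/(-149941) = -923738/231055*1/151540 - 345784*(-1/149941) = -461869/17507037350 + 345784/149941 = 550325831812061/238638426117850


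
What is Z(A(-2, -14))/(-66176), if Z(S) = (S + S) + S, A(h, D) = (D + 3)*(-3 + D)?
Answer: -51/6016 ≈ -0.0084774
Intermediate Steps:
A(h, D) = (-3 + D)*(3 + D) (A(h, D) = (3 + D)*(-3 + D) = (-3 + D)*(3 + D))
Z(S) = 3*S (Z(S) = 2*S + S = 3*S)
Z(A(-2, -14))/(-66176) = (3*(-9 + (-14)²))/(-66176) = (3*(-9 + 196))*(-1/66176) = (3*187)*(-1/66176) = 561*(-1/66176) = -51/6016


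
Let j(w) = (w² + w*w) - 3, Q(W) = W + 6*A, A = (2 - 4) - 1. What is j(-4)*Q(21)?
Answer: 87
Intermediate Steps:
A = -3 (A = -2 - 1 = -3)
Q(W) = -18 + W (Q(W) = W + 6*(-3) = W - 18 = -18 + W)
j(w) = -3 + 2*w² (j(w) = (w² + w²) - 3 = 2*w² - 3 = -3 + 2*w²)
j(-4)*Q(21) = (-3 + 2*(-4)²)*(-18 + 21) = (-3 + 2*16)*3 = (-3 + 32)*3 = 29*3 = 87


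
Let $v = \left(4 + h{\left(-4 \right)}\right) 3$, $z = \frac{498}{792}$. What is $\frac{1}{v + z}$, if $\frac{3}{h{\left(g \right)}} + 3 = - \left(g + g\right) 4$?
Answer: $\frac{3828}{49531} \approx 0.077285$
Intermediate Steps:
$z = \frac{83}{132}$ ($z = 498 \cdot \frac{1}{792} = \frac{83}{132} \approx 0.62879$)
$h{\left(g \right)} = \frac{3}{-3 - 8 g}$ ($h{\left(g \right)} = \frac{3}{-3 - \left(g + g\right) 4} = \frac{3}{-3 - 2 g 4} = \frac{3}{-3 - 8 g}$)
$v = \frac{357}{29}$ ($v = \left(4 - \frac{3}{3 + 8 \left(-4\right)}\right) 3 = \left(4 - \frac{3}{3 - 32}\right) 3 = \left(4 - \frac{3}{-29}\right) 3 = \left(4 - - \frac{3}{29}\right) 3 = \left(4 + \frac{3}{29}\right) 3 = \frac{119}{29} \cdot 3 = \frac{357}{29} \approx 12.31$)
$\frac{1}{v + z} = \frac{1}{\frac{357}{29} + \frac{83}{132}} = \frac{1}{\frac{49531}{3828}} = \frac{3828}{49531}$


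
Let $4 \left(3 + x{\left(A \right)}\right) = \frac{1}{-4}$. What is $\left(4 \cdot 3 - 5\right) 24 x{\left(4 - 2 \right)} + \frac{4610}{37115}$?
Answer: $- \frac{7636423}{14846} \approx -514.38$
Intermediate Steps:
$x{\left(A \right)} = - \frac{49}{16}$ ($x{\left(A \right)} = -3 + \frac{1}{4 \left(-4\right)} = -3 + \frac{1}{4} \left(- \frac{1}{4}\right) = -3 - \frac{1}{16} = - \frac{49}{16}$)
$\left(4 \cdot 3 - 5\right) 24 x{\left(4 - 2 \right)} + \frac{4610}{37115} = \left(4 \cdot 3 - 5\right) 24 \left(- \frac{49}{16}\right) + \frac{4610}{37115} = \left(12 - 5\right) 24 \left(- \frac{49}{16}\right) + 4610 \cdot \frac{1}{37115} = 7 \cdot 24 \left(- \frac{49}{16}\right) + \frac{922}{7423} = 168 \left(- \frac{49}{16}\right) + \frac{922}{7423} = - \frac{1029}{2} + \frac{922}{7423} = - \frac{7636423}{14846}$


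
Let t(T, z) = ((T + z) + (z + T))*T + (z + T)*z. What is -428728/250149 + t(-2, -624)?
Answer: 98340147344/250149 ≈ 3.9313e+5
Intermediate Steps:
t(T, z) = T*(2*T + 2*z) + z*(T + z) (t(T, z) = ((T + z) + (T + z))*T + (T + z)*z = (2*T + 2*z)*T + z*(T + z) = T*(2*T + 2*z) + z*(T + z))
-428728/250149 + t(-2, -624) = -428728/250149 + ((-624)**2 + 2*(-2)**2 + 3*(-2)*(-624)) = -428728*1/250149 + (389376 + 2*4 + 3744) = -428728/250149 + (389376 + 8 + 3744) = -428728/250149 + 393128 = 98340147344/250149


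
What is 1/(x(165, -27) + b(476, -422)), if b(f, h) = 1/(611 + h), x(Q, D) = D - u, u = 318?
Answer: -189/65204 ≈ -0.0028986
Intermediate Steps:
x(Q, D) = -318 + D (x(Q, D) = D - 1*318 = D - 318 = -318 + D)
1/(x(165, -27) + b(476, -422)) = 1/((-318 - 27) + 1/(611 - 422)) = 1/(-345 + 1/189) = 1/(-65204/189) = -189/65204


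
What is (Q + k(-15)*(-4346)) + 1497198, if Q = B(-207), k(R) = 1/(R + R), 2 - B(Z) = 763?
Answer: 22448728/15 ≈ 1.4966e+6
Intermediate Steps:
B(Z) = -761 (B(Z) = 2 - 1*763 = 2 - 763 = -761)
k(R) = 1/(2*R)
Q = -761
(Q + k(-15)*(-4346)) + 1497198 = (-761 + ((1/2)/(-15))*(-4346)) + 1497198 = (-761 + ((1/2)*(-1/15))*(-4346)) + 1497198 = (-761 - 1/30*(-4346)) + 1497198 = (-761 + 2173/15) + 1497198 = -9242/15 + 1497198 = 22448728/15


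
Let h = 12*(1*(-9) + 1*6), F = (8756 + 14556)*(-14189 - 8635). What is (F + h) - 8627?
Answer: -532081751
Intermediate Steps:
F = -532073088 (F = 23312*(-22824) = -532073088)
h = -36 (h = 12*(-9 + 6) = 12*(-3) = -36)
(F + h) - 8627 = (-532073088 - 36) - 8627 = -532073124 - 8627 = -532081751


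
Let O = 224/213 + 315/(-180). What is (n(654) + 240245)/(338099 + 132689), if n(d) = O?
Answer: 204688145/401111376 ≈ 0.51030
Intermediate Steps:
O = -595/852 (O = 224*(1/213) + 315*(-1/180) = 224/213 - 7/4 = -595/852 ≈ -0.69836)
n(d) = -595/852
(n(654) + 240245)/(338099 + 132689) = (-595/852 + 240245)/(338099 + 132689) = (204688145/852)/470788 = (204688145/852)*(1/470788) = 204688145/401111376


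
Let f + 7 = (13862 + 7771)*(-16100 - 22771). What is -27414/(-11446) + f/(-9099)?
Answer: 4812574531043/52073577 ≈ 92419.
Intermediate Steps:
f = -840896350 (f = -7 + (13862 + 7771)*(-16100 - 22771) = -7 + 21633*(-38871) = -7 - 840896343 = -840896350)
-27414/(-11446) + f/(-9099) = -27414/(-11446) - 840896350/(-9099) = -27414*(-1/11446) - 840896350*(-1/9099) = 13707/5723 + 840896350/9099 = 4812574531043/52073577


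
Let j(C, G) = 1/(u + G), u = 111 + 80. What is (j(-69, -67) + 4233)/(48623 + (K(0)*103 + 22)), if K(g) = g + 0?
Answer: 524893/6031980 ≈ 0.087018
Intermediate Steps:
u = 191
K(g) = g
j(C, G) = 1/(191 + G)
(j(-69, -67) + 4233)/(48623 + (K(0)*103 + 22)) = (1/(191 - 67) + 4233)/(48623 + (0*103 + 22)) = (1/124 + 4233)/(48623 + (0 + 22)) = (1/124 + 4233)/(48623 + 22) = (524893/124)/48645 = (524893/124)*(1/48645) = 524893/6031980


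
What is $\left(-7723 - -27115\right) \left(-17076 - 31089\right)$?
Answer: $-934015680$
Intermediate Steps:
$\left(-7723 - -27115\right) \left(-17076 - 31089\right) = \left(-7723 + 27115\right) \left(-48165\right) = 19392 \left(-48165\right) = -934015680$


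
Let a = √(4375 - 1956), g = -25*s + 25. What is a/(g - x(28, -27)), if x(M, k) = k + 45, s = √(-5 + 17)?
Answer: -50*√7257/7451 - 7*√2419/7451 ≈ -0.61786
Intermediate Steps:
s = 2*√3 (s = √12 = 2*√3 ≈ 3.4641)
x(M, k) = 45 + k
g = 25 - 50*√3 (g = -50*√3 + 25 = 25 - 50*√3 ≈ -61.603)
a = √2419 ≈ 49.183
a/(g - x(28, -27)) = √2419/((25 - 50*√3) - (45 - 27)) = √2419/((25 - 50*√3) - 1*18) = √2419/((25 - 50*√3) - 18) = √2419/(7 - 50*√3)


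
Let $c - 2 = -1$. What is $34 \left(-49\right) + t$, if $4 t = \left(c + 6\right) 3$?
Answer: $- \frac{6643}{4} \approx -1660.8$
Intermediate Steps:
$c = 1$ ($c = 2 - 1 = 1$)
$t = \frac{21}{4}$ ($t = \frac{\left(1 + 6\right) 3}{4} = \frac{7 \cdot 3}{4} = \frac{1}{4} \cdot 21 = \frac{21}{4} \approx 5.25$)
$34 \left(-49\right) + t = 34 \left(-49\right) + \frac{21}{4} = -1666 + \frac{21}{4} = - \frac{6643}{4}$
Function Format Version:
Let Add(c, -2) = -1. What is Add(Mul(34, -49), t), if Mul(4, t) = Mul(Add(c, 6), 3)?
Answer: Rational(-6643, 4) ≈ -1660.8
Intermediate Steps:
c = 1 (c = Add(2, -1) = 1)
t = Rational(21, 4) (t = Mul(Rational(1, 4), Mul(Add(1, 6), 3)) = Mul(Rational(1, 4), Mul(7, 3)) = Mul(Rational(1, 4), 21) = Rational(21, 4) ≈ 5.2500)
Add(Mul(34, -49), t) = Add(Mul(34, -49), Rational(21, 4)) = Add(-1666, Rational(21, 4)) = Rational(-6643, 4)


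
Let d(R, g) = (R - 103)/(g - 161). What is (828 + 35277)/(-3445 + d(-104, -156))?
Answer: -11445285/1091858 ≈ -10.482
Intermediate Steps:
d(R, g) = (-103 + R)/(-161 + g)
(828 + 35277)/(-3445 + d(-104, -156)) = (828 + 35277)/(-3445 + (-103 - 104)/(-161 - 156)) = 36105/(-3445 - 207/(-317)) = 36105/(-3445 - 1/317*(-207)) = 36105/(-3445 + 207/317) = 36105/(-1091858/317) = 36105*(-317/1091858) = -11445285/1091858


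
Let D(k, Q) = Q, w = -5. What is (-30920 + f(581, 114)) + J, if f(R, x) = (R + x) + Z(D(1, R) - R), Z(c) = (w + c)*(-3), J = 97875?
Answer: 67665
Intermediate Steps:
Z(c) = 15 - 3*c (Z(c) = (-5 + c)*(-3) = 15 - 3*c)
f(R, x) = 15 + R + x (f(R, x) = (R + x) + (15 - 3*(R - R)) = (R + x) + (15 - 3*0) = (R + x) + (15 + 0) = (R + x) + 15 = 15 + R + x)
(-30920 + f(581, 114)) + J = (-30920 + (15 + 581 + 114)) + 97875 = (-30920 + 710) + 97875 = -30210 + 97875 = 67665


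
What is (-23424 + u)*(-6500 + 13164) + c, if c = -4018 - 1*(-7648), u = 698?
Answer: -151442434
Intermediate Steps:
c = 3630 (c = -4018 + 7648 = 3630)
(-23424 + u)*(-6500 + 13164) + c = (-23424 + 698)*(-6500 + 13164) + 3630 = -22726*6664 + 3630 = -151446064 + 3630 = -151442434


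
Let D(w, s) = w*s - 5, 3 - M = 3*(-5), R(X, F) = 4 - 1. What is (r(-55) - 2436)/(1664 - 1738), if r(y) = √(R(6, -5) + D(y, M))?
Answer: 1218/37 - 2*I*√62/37 ≈ 32.919 - 0.42562*I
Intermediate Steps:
R(X, F) = 3
M = 18 (M = 3 - 3*(-5) = 3 - 1*(-15) = 3 + 15 = 18)
D(w, s) = -5 + s*w (D(w, s) = s*w - 5 = -5 + s*w)
r(y) = √(-2 + 18*y) (r(y) = √(3 + (-5 + 18*y)) = √(-2 + 18*y))
(r(-55) - 2436)/(1664 - 1738) = (√(-2 + 18*(-55)) - 2436)/(1664 - 1738) = (√(-2 - 990) - 2436)/(-74) = (√(-992) - 2436)*(-1/74) = (4*I*√62 - 2436)*(-1/74) = (-2436 + 4*I*√62)*(-1/74) = 1218/37 - 2*I*√62/37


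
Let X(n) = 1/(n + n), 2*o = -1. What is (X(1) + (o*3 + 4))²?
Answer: 9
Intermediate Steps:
o = -½ (o = (½)*(-1) = -½ ≈ -0.50000)
X(n) = 1/(2*n)
(X(1) + (o*3 + 4))² = ((½)/1 + (-½*3 + 4))² = ((½)*1 + (-3/2 + 4))² = (½ + 5/2)² = 3² = 9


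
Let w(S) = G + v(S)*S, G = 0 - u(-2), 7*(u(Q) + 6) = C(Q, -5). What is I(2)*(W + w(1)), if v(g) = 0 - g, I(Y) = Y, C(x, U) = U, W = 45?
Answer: 710/7 ≈ 101.43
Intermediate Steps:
u(Q) = -47/7 (u(Q) = -6 + (⅐)*(-5) = -6 - 5/7 = -47/7)
v(g) = -g
G = 47/7 (G = 0 - 1*(-47/7) = 0 + 47/7 = 47/7 ≈ 6.7143)
w(S) = 47/7 - S² (w(S) = 47/7 + (-S)*S = 47/7 - S²)
I(2)*(W + w(1)) = 2*(45 + (47/7 - 1*1²)) = 2*(45 + (47/7 - 1*1)) = 2*(45 + (47/7 - 1)) = 2*(45 + 40/7) = 2*(355/7) = 710/7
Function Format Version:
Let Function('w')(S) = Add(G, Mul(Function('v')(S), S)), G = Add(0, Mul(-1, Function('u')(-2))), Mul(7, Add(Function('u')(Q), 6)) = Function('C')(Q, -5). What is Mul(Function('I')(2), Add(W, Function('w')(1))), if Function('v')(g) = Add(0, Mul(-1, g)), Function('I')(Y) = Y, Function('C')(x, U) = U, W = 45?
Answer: Rational(710, 7) ≈ 101.43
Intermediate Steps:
Function('u')(Q) = Rational(-47, 7) (Function('u')(Q) = Add(-6, Mul(Rational(1, 7), -5)) = Add(-6, Rational(-5, 7)) = Rational(-47, 7))
Function('v')(g) = Mul(-1, g)
G = Rational(47, 7) (G = Add(0, Mul(-1, Rational(-47, 7))) = Add(0, Rational(47, 7)) = Rational(47, 7) ≈ 6.7143)
Function('w')(S) = Add(Rational(47, 7), Mul(-1, Pow(S, 2))) (Function('w')(S) = Add(Rational(47, 7), Mul(Mul(-1, S), S)) = Add(Rational(47, 7), Mul(-1, Pow(S, 2))))
Mul(Function('I')(2), Add(W, Function('w')(1))) = Mul(2, Add(45, Add(Rational(47, 7), Mul(-1, Pow(1, 2))))) = Mul(2, Add(45, Add(Rational(47, 7), Mul(-1, 1)))) = Mul(2, Add(45, Add(Rational(47, 7), -1))) = Mul(2, Add(45, Rational(40, 7))) = Mul(2, Rational(355, 7)) = Rational(710, 7)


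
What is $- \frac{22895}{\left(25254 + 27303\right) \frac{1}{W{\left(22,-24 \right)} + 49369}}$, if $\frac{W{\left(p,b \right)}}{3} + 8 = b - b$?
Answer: $- \frac{1129753775}{52557} \approx -21496.0$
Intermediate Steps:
$W{\left(p,b \right)} = -24$ ($W{\left(p,b \right)} = -24 + 3 \left(b - b\right) = -24 + 3 \cdot 0 = -24 + 0 = -24$)
$- \frac{22895}{\left(25254 + 27303\right) \frac{1}{W{\left(22,-24 \right)} + 49369}} = - \frac{22895}{\left(25254 + 27303\right) \frac{1}{-24 + 49369}} = - \frac{22895}{52557 \cdot \frac{1}{49345}} = - \frac{22895}{\frac{52557}{49345}} = \left(-22895\right) \frac{49345}{52557} = - \frac{1129753775}{52557}$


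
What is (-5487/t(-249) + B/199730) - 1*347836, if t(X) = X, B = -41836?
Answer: -2882960380729/8288795 ≈ -3.4781e+5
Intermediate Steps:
(-5487/t(-249) + B/199730) - 1*347836 = (-5487/(-249) - 41836/199730) - 1*347836 = (-5487*(-1/249) - 41836*1/199730) - 347836 = (1829/83 - 20918/99865) - 347836 = 180916891/8288795 - 347836 = -2882960380729/8288795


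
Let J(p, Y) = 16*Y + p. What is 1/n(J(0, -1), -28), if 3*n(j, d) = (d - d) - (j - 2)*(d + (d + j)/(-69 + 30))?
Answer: -13/2096 ≈ -0.0062023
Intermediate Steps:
J(p, Y) = p + 16*Y
n(j, d) = -(-2 + j)*(-j/39 + 38*d/39)/3 (n(j, d) = ((d - d) - (j - 2)*(d + (d + j)/(-69 + 30)))/3 = (0 - (-2 + j)*(d + (d + j)/(-39)))/3 = (0 - (-2 + j)*(d + (d + j)*(-1/39)))/3 = (0 - (-2 + j)*(d + (-d/39 - j/39)))/3 = (0 - (-2 + j)*(-j/39 + 38*d/39))/3 = (-(-2 + j)*(-j/39 + 38*d/39))/3 = -(-2 + j)*(-j/39 + 38*d/39)/3)
1/n(J(0, -1), -28) = 1/(-2*(0 + 16*(-1))/117 + (0 + 16*(-1))**2/117 + (76/117)*(-28) - 38/117*(-28)*(0 + 16*(-1))) = 1/(-2*(0 - 16)/117 + (0 - 16)**2/117 - 2128/117 - 38/117*(-28)*(0 - 16)) = 1/(-2/117*(-16) + (1/117)*(-16)**2 - 2128/117 - 38/117*(-28)*(-16)) = 1/(32/117 + (1/117)*256 - 2128/117 - 17024/117) = 1/(32/117 + 256/117 - 2128/117 - 17024/117) = 1/(-2096/13) = -13/2096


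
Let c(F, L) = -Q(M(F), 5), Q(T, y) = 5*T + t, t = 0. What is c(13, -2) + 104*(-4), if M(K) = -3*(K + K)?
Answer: -26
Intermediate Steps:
M(K) = -6*K
Q(T, y) = 5*T (Q(T, y) = 5*T + 0 = 5*T)
c(F, L) = 30*F (c(F, L) = -5*(-6*F) = -(-30)*F = 30*F)
c(13, -2) + 104*(-4) = 30*13 + 104*(-4) = 390 - 416 = -26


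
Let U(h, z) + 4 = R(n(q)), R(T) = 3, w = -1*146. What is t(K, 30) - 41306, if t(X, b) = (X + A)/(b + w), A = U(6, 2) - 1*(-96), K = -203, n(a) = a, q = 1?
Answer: -1197847/29 ≈ -41305.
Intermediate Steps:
w = -146
U(h, z) = -1 (U(h, z) = -4 + 3 = -1)
A = 95 (A = -1 - 1*(-96) = -1 + 96 = 95)
t(X, b) = (95 + X)/(-146 + b) (t(X, b) = (X + 95)/(b - 146) = (95 + X)/(-146 + b))
t(K, 30) - 41306 = (95 - 203)/(-146 + 30) - 41306 = -108/(-116) - 41306 = -1/116*(-108) - 41306 = 27/29 - 41306 = -1197847/29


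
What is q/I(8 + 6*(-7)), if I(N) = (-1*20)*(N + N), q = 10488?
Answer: 1311/170 ≈ 7.7118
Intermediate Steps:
I(N) = -40*N
q/I(8 + 6*(-7)) = 10488/((-40*(8 + 6*(-7)))) = 10488/((-40*(8 - 42))) = 10488/((-40*(-34))) = 10488/1360 = 10488*(1/1360) = 1311/170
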